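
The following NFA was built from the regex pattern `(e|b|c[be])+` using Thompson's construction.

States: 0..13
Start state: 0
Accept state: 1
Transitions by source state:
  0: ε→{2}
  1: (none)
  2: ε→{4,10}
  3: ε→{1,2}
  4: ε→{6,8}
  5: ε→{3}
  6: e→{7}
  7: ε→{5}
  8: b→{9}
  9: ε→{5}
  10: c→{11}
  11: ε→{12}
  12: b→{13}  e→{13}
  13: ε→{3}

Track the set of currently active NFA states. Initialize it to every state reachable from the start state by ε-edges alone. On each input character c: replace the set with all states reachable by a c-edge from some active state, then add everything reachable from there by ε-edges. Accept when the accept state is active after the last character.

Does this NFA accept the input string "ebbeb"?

Answer: ACCEPT

Steps:
start: ε-closure({0}) = {0,2,4,6,8,10}
'e' @ 1: {1,2,3,4,5,6,7,8,10}  [accepting]
'b' @ 2: {1,2,3,4,5,6,8,9,10}  [accepting]
'b' @ 3: {1,2,3,4,5,6,8,9,10}  [accepting]
'e' @ 4: {1,2,3,4,5,6,7,8,10}  [accepting]
'b' @ 5: {1,2,3,4,5,6,8,9,10}  [accepting]
end set {1,2,3,4,5,6,8,9,10} — state 1 in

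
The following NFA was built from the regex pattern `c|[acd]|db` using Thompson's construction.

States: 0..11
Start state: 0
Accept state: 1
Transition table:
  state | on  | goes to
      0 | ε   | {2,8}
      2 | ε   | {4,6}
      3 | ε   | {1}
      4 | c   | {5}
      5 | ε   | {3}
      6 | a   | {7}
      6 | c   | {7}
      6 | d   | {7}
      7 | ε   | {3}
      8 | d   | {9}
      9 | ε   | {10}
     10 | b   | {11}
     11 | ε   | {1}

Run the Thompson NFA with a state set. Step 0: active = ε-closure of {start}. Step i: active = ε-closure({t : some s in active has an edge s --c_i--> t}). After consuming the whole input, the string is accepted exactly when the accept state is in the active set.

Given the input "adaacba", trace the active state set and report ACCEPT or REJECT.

Answer: REJECT

Trace:
initial (ε-close {0}): {0,2,4,6,8}
'a' @ 1: {1,3,7}  ✓accept
'd' @ 2: {}  — dead — no transitions
rest 'aacba' ignored (set empty)
after full input: {}  (accept=1 not in)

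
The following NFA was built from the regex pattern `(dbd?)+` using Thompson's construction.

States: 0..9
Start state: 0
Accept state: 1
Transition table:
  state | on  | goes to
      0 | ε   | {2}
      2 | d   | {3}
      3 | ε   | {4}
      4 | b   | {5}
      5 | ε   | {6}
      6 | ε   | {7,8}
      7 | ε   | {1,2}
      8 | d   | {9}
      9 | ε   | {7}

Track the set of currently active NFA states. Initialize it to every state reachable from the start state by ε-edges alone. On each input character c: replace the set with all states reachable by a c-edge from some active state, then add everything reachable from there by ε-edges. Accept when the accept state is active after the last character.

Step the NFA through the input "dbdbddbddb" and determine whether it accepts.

Answer: ACCEPT

Derivation:
start: ε-closure({0}) = {0,2}
'd' @ 1: {3,4}
'b' @ 2: {1,2,5,6,7,8}  (accept∈set)
'd' @ 3: {1,2,3,4,7,9}  (accept∈set)
'b' @ 4: {1,2,5,6,7,8}  (accept∈set)
'd' @ 5: {1,2,3,4,7,9}  (accept∈set)
'd' @ 6: {3,4}
'b' @ 7: {1,2,5,6,7,8}  (accept∈set)
'd' @ 8: {1,2,3,4,7,9}  (accept∈set)
'd' @ 9: {3,4}
'b' @ 10: {1,2,5,6,7,8}  (accept∈set)
after full input: {1,2,5,6,7,8}  (accept=1 in)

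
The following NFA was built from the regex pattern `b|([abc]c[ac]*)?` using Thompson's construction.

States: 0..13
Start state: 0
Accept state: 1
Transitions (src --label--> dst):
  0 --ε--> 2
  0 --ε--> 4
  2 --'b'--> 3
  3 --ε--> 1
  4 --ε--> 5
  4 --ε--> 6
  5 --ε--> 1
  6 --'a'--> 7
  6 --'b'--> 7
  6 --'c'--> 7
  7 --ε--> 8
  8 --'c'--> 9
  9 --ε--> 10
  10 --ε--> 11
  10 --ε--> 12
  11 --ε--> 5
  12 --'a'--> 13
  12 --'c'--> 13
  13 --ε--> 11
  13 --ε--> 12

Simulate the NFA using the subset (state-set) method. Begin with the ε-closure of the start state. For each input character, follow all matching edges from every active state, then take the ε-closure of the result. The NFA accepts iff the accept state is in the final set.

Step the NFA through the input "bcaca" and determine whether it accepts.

S₀ = ε-closure({0}) = {0,1,2,4,5,6}
'b' @ 1: {1,3,7,8}  [accepting]
'c' @ 2: {1,5,9,10,11,12}  [accepting]
'a' @ 3: {1,5,11,12,13}  [accepting]
'c' @ 4: {1,5,11,12,13}  [accepting]
'a' @ 5: {1,5,11,12,13}  [accepting]
final: {1,5,11,12,13}; accept 1 in set

Answer: ACCEPT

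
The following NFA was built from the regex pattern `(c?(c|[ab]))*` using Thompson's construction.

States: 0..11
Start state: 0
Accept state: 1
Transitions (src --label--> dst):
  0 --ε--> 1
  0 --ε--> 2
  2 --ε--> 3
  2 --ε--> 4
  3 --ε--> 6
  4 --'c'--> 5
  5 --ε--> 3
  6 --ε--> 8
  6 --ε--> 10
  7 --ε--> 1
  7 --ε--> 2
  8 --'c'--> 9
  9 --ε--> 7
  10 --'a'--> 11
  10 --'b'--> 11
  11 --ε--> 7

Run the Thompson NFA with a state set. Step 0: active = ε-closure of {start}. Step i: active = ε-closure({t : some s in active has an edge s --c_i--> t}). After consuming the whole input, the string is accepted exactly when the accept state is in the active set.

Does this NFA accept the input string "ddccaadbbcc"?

S₀ = ε-closure({0}) = {0,1,2,3,4,6,8,10}
'd' @ 1: {}  — dead — no transitions
rest 'dccaadbbcc' ignored (set empty)
after full input: {}  (accept=1 not in)

Answer: REJECT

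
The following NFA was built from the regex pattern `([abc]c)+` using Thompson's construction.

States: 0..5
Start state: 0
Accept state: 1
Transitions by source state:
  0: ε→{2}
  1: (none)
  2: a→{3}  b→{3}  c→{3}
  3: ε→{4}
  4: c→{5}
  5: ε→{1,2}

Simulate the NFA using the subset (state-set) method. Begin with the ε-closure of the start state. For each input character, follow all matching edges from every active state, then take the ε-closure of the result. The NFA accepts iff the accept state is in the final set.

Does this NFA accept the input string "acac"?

Answer: ACCEPT

Derivation:
S₀ = ε-closure({0}) = {0,2}
'a' @ 1: {3,4}
'c' @ 2: {1,2,5}  (accept∈set)
'a' @ 3: {3,4}
'c' @ 4: {1,2,5}  (accept∈set)
after full input: {1,2,5}  (accept=1 in)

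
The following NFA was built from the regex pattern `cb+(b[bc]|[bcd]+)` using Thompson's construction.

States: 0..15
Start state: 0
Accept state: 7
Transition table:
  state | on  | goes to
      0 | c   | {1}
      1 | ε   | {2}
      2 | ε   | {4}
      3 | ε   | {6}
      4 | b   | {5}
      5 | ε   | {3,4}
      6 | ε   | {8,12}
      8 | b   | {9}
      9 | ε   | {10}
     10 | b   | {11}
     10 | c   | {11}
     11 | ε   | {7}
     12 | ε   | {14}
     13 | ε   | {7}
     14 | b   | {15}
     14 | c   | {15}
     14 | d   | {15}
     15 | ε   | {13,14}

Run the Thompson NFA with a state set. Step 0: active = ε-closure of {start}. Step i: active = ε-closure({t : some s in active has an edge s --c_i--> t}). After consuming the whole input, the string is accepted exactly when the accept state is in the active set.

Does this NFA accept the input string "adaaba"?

S₀ = ε-closure({0}) = {0}
'a' @ 1: {}  — dead — no transitions
rest 'daaba' ignored (set empty)
after full input: {}  (accept=7 not in)

Answer: REJECT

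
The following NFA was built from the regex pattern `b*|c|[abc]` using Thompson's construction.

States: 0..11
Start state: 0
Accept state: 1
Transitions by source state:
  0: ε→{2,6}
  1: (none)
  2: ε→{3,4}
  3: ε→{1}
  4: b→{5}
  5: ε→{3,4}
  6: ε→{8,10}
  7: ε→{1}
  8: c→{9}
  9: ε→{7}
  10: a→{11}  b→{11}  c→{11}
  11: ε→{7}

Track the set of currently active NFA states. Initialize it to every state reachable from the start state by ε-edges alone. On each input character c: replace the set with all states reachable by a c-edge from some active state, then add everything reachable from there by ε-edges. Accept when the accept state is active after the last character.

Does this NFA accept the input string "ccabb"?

initial (ε-close {0}): {0,1,2,3,4,6,8,10}
'c' @ 1: {1,7,9,11}  [accepting]
'c' @ 2: {}  — no active states
rest 'abb' ignored (set empty)
after full input: {}  (accept=1 not in)

Answer: REJECT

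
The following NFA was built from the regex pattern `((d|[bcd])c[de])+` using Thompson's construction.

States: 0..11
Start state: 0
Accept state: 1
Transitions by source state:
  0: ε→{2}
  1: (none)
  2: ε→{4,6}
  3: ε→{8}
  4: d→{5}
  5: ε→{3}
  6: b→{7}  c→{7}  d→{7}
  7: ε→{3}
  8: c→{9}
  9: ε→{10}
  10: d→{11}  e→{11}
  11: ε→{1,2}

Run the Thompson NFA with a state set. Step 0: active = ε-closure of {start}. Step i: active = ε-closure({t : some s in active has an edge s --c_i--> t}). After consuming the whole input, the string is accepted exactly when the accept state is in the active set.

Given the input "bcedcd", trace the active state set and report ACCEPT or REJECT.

Answer: ACCEPT

Trace:
start: ε-closure({0}) = {0,2,4,6}
'b' @ 1: {3,7,8}
'c' @ 2: {9,10}
'e' @ 3: {1,2,4,6,11}  ✓accept
'd' @ 4: {3,5,7,8}
'c' @ 5: {9,10}
'd' @ 6: {1,2,4,6,11}  ✓accept
after full input: {1,2,4,6,11}  (accept=1 in)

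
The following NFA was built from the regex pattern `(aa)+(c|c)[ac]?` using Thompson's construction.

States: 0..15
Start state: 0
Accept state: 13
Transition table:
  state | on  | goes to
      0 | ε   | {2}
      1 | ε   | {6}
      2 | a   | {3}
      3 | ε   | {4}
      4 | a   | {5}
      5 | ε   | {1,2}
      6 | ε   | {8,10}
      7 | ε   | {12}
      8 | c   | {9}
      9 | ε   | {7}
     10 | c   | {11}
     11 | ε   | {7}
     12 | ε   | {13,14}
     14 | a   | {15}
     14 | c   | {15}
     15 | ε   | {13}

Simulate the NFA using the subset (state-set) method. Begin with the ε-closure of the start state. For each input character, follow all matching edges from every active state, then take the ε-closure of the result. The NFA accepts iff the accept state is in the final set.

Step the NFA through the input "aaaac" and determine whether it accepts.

S₀ = ε-closure({0}) = {0,2}
'a' @ 1: {3,4}
'a' @ 2: {1,2,5,6,8,10}
'a' @ 3: {3,4}
'a' @ 4: {1,2,5,6,8,10}
'c' @ 5: {7,9,11,12,13,14}  ✓accept
final: {7,9,11,12,13,14}; accept 13 in set

Answer: ACCEPT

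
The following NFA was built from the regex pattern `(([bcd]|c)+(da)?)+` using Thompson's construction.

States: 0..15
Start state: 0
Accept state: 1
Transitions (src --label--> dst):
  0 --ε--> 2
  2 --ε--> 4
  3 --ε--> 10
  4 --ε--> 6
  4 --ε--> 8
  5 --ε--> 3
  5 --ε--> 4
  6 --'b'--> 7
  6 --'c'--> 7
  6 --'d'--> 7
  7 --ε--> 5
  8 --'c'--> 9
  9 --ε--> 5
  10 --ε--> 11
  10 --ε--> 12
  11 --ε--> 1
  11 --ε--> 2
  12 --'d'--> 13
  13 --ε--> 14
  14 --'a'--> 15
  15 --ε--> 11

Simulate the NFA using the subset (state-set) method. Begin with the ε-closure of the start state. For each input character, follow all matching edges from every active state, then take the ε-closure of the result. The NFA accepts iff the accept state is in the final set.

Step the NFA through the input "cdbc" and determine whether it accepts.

Answer: ACCEPT

Derivation:
initial (ε-close {0}): {0,2,4,6,8}
'c' @ 1: {1,2,3,4,5,6,7,8,9,10,11,12}  (accept∈set)
'd' @ 2: {1,2,3,4,5,6,7,8,10,11,12,13,14}  (accept∈set)
'b' @ 3: {1,2,3,4,5,6,7,8,10,11,12}  (accept∈set)
'c' @ 4: {1,2,3,4,5,6,7,8,9,10,11,12}  (accept∈set)
final: {1,2,3,4,5,6,7,8,9,10,11,12}; accept 1 in set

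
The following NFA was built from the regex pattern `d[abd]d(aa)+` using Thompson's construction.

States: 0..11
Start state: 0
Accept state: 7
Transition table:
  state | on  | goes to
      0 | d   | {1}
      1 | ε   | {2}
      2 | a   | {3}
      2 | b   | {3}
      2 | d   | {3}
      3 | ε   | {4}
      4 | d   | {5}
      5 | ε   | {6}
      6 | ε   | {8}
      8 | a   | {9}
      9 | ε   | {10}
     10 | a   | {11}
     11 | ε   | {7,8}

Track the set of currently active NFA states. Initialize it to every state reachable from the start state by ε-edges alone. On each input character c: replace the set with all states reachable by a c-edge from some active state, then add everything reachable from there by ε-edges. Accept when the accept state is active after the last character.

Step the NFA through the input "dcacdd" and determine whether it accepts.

start: ε-closure({0}) = {0}
'd' @ 1: {1,2}
'c' @ 2: {}  — state set empty
rest 'acdd' ignored (set empty)
end set {} — state 7 not in

Answer: REJECT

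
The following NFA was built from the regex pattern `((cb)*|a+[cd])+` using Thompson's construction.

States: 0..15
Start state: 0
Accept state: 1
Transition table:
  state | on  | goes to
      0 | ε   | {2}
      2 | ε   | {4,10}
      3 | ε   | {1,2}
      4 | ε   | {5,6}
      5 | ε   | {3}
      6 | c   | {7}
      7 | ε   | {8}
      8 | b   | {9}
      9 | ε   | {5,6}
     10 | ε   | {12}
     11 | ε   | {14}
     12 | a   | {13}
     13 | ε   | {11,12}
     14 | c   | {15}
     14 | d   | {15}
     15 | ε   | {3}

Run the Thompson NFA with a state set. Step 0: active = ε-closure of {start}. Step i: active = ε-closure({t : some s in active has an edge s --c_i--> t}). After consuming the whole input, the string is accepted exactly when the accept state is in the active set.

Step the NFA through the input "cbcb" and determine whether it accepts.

Answer: ACCEPT

Steps:
S₀ = ε-closure({0}) = {0,1,2,3,4,5,6,10,12}
'c' @ 1: {7,8}
'b' @ 2: {1,2,3,4,5,6,9,10,12}  (accept∈set)
'c' @ 3: {7,8}
'b' @ 4: {1,2,3,4,5,6,9,10,12}  (accept∈set)
end set {1,2,3,4,5,6,9,10,12} — state 1 in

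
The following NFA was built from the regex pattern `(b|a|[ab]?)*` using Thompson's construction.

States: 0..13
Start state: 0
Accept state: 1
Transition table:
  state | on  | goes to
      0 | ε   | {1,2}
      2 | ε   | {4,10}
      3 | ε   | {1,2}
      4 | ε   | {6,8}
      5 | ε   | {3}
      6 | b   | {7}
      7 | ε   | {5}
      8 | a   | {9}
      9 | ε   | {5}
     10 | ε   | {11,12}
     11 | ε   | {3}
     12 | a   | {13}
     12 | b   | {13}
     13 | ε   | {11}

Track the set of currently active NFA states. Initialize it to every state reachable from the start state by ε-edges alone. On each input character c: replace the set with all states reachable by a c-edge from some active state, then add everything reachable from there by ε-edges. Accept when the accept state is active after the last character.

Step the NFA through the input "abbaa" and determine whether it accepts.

Answer: ACCEPT

Steps:
initial (ε-close {0}): {0,1,2,3,4,6,8,10,11,12}
'a' @ 1: {1,2,3,4,5,6,8,9,10,11,12,13}  ✓accept
'b' @ 2: {1,2,3,4,5,6,7,8,10,11,12,13}  ✓accept
'b' @ 3: {1,2,3,4,5,6,7,8,10,11,12,13}  ✓accept
'a' @ 4: {1,2,3,4,5,6,8,9,10,11,12,13}  ✓accept
'a' @ 5: {1,2,3,4,5,6,8,9,10,11,12,13}  ✓accept
after full input: {1,2,3,4,5,6,8,9,10,11,12,13}  (accept=1 in)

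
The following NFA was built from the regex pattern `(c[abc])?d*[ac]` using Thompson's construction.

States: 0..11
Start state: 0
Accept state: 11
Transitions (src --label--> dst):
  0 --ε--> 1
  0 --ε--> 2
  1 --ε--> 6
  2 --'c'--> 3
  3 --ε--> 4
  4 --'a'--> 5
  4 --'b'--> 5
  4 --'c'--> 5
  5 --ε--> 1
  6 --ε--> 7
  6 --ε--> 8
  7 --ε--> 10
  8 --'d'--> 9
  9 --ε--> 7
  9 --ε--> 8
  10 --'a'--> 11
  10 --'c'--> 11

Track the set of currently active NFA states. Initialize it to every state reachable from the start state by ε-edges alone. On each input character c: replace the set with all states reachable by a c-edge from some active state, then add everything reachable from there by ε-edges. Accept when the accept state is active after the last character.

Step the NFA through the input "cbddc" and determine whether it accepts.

Answer: ACCEPT

Derivation:
initial (ε-close {0}): {0,1,2,6,7,8,10}
'c' @ 1: {3,4,11}  (accept∈set)
'b' @ 2: {1,5,6,7,8,10}
'd' @ 3: {7,8,9,10}
'd' @ 4: {7,8,9,10}
'c' @ 5: {11}  (accept∈set)
after full input: {11}  (accept=11 in)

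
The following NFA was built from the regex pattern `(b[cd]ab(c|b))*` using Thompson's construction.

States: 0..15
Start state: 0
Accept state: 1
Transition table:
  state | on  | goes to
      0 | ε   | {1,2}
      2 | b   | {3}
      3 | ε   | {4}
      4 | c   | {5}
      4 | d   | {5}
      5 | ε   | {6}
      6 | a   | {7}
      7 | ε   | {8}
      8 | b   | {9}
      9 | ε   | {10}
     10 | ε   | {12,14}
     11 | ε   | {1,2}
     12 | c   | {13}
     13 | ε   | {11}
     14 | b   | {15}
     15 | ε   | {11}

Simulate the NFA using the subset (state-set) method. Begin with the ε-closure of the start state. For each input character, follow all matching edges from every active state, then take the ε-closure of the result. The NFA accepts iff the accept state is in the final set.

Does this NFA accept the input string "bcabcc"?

start: ε-closure({0}) = {0,1,2}
'b' @ 1: {3,4}
'c' @ 2: {5,6}
'a' @ 3: {7,8}
'b' @ 4: {9,10,12,14}
'c' @ 5: {1,2,11,13}  ✓accept
'c' @ 6: {}  — state set empty
final: {}; accept 1 not in set

Answer: REJECT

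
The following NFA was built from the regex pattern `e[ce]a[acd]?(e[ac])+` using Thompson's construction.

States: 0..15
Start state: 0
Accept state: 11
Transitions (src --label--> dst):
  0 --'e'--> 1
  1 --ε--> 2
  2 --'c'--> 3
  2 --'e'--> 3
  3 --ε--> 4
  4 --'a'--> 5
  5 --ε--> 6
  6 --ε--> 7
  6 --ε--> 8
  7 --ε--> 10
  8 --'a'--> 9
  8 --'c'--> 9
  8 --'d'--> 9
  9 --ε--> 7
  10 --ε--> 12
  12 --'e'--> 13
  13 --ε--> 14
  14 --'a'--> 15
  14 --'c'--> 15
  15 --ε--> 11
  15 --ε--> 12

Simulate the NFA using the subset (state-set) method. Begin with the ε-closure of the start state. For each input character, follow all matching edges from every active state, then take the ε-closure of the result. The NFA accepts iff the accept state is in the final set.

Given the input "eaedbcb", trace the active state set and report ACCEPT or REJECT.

Answer: REJECT

Trace:
start: ε-closure({0}) = {0}
'e' @ 1: {1,2}
'a' @ 2: {}  — state set empty
rest 'edbcb' ignored (set empty)
after full input: {}  (accept=11 not in)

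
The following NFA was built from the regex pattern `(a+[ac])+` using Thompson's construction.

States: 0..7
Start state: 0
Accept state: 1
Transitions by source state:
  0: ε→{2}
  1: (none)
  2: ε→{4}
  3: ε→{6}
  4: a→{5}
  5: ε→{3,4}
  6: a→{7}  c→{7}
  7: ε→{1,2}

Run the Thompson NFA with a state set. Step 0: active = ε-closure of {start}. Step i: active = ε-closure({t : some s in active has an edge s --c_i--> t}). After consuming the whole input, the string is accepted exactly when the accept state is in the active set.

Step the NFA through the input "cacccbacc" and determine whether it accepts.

S₀ = ε-closure({0}) = {0,2,4}
'c' @ 1: {}  — state set empty
rest 'acccbacc' ignored (set empty)
final: {}; accept 1 not in set

Answer: REJECT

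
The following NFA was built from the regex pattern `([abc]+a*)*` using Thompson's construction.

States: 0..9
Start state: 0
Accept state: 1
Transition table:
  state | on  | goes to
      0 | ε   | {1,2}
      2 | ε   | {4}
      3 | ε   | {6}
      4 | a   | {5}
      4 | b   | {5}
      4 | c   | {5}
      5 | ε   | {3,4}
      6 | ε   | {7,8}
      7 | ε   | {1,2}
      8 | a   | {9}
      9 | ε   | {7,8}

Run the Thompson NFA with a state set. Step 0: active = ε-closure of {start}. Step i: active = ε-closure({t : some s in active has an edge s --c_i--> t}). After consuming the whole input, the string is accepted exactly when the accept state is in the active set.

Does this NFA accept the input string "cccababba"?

Answer: ACCEPT

Trace:
initial (ε-close {0}): {0,1,2,4}
'c' @ 1: {1,2,3,4,5,6,7,8}  (accept∈set)
'c' @ 2: {1,2,3,4,5,6,7,8}  (accept∈set)
'c' @ 3: {1,2,3,4,5,6,7,8}  (accept∈set)
'a' @ 4: {1,2,3,4,5,6,7,8,9}  (accept∈set)
'b' @ 5: {1,2,3,4,5,6,7,8}  (accept∈set)
'a' @ 6: {1,2,3,4,5,6,7,8,9}  (accept∈set)
'b' @ 7: {1,2,3,4,5,6,7,8}  (accept∈set)
'b' @ 8: {1,2,3,4,5,6,7,8}  (accept∈set)
'a' @ 9: {1,2,3,4,5,6,7,8,9}  (accept∈set)
after full input: {1,2,3,4,5,6,7,8,9}  (accept=1 in)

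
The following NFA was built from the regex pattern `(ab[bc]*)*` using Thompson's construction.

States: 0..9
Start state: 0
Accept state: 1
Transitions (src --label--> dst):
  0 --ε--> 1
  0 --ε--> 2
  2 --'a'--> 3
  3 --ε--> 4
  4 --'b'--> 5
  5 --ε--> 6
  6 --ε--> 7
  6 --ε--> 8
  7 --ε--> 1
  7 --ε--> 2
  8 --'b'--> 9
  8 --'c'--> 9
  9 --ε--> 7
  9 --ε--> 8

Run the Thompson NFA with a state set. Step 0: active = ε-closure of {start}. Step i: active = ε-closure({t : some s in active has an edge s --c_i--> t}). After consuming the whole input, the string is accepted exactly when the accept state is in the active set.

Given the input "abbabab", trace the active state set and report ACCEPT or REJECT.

start: ε-closure({0}) = {0,1,2}
'a' @ 1: {3,4}
'b' @ 2: {1,2,5,6,7,8}  [accepting]
'b' @ 3: {1,2,7,8,9}  [accepting]
'a' @ 4: {3,4}
'b' @ 5: {1,2,5,6,7,8}  [accepting]
'a' @ 6: {3,4}
'b' @ 7: {1,2,5,6,7,8}  [accepting]
after full input: {1,2,5,6,7,8}  (accept=1 in)

Answer: ACCEPT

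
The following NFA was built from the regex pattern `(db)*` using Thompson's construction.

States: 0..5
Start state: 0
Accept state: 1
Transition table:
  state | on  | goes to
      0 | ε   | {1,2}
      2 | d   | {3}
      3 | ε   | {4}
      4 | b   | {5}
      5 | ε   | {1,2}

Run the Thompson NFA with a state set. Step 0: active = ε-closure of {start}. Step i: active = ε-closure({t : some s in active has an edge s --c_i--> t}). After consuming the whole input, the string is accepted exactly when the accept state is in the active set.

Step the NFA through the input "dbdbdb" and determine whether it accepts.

start: ε-closure({0}) = {0,1,2}
'd' @ 1: {3,4}
'b' @ 2: {1,2,5}  [accepting]
'd' @ 3: {3,4}
'b' @ 4: {1,2,5}  [accepting]
'd' @ 5: {3,4}
'b' @ 6: {1,2,5}  [accepting]
after full input: {1,2,5}  (accept=1 in)

Answer: ACCEPT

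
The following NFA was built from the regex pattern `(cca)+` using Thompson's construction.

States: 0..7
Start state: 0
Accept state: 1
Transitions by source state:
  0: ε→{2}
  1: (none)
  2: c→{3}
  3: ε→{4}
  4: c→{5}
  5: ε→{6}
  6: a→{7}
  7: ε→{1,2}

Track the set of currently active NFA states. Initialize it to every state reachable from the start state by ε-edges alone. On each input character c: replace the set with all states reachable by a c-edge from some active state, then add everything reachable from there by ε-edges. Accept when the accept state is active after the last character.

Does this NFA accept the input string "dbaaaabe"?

S₀ = ε-closure({0}) = {0,2}
'd' @ 1: {}  — state set empty
rest 'baaaabe' ignored (set empty)
end set {} — state 1 not in

Answer: REJECT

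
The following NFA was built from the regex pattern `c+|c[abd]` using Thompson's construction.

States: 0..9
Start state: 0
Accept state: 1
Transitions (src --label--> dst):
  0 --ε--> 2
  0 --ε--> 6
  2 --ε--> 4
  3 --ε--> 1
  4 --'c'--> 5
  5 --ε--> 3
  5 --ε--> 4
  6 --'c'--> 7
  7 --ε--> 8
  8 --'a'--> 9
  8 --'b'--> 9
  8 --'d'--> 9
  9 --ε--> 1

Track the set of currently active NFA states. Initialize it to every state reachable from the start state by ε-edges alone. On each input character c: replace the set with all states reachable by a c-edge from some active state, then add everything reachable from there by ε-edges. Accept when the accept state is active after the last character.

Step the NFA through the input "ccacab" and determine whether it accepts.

Answer: REJECT

Derivation:
S₀ = ε-closure({0}) = {0,2,4,6}
'c' @ 1: {1,3,4,5,7,8}  (accept∈set)
'c' @ 2: {1,3,4,5}  (accept∈set)
'a' @ 3: {}  — dead — no transitions
rest 'cab' ignored (set empty)
end set {} — state 1 not in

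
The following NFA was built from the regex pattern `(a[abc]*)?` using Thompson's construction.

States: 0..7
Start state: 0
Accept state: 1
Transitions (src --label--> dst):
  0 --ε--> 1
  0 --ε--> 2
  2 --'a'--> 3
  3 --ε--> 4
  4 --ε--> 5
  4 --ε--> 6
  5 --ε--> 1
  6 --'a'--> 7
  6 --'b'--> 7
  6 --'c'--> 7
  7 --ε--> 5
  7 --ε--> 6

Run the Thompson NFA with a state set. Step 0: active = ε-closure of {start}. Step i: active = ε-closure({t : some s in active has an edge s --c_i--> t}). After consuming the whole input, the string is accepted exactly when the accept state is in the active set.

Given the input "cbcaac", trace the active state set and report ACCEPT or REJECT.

start: ε-closure({0}) = {0,1,2}
'c' @ 1: {}  — dead — no transitions
rest 'bcaac' ignored (set empty)
after full input: {}  (accept=1 not in)

Answer: REJECT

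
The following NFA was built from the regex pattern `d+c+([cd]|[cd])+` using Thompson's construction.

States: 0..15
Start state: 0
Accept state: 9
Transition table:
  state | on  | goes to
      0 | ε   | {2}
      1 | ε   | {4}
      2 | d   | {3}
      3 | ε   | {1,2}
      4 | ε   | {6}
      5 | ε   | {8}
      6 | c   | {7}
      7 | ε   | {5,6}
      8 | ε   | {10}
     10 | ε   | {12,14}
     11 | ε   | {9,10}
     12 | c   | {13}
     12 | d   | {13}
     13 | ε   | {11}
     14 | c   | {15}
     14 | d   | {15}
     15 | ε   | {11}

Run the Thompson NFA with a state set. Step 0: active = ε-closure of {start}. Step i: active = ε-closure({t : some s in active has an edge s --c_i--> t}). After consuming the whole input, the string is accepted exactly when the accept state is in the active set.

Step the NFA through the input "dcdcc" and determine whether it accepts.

S₀ = ε-closure({0}) = {0,2}
'd' @ 1: {1,2,3,4,6}
'c' @ 2: {5,6,7,8,10,12,14}
'd' @ 3: {9,10,11,12,13,14,15}  [accepting]
'c' @ 4: {9,10,11,12,13,14,15}  [accepting]
'c' @ 5: {9,10,11,12,13,14,15}  [accepting]
after full input: {9,10,11,12,13,14,15}  (accept=9 in)

Answer: ACCEPT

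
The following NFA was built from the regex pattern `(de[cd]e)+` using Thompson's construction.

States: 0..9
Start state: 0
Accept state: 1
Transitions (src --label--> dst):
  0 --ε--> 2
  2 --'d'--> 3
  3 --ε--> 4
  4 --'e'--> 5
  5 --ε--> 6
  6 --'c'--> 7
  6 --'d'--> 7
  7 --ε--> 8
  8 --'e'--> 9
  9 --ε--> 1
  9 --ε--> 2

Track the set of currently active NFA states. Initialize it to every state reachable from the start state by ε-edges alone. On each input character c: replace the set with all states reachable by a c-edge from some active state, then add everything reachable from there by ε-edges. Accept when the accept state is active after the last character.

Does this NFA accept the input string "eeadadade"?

Answer: REJECT

Trace:
S₀ = ε-closure({0}) = {0,2}
'e' @ 1: {}  — dead — no transitions
rest 'eadadade' ignored (set empty)
after full input: {}  (accept=1 not in)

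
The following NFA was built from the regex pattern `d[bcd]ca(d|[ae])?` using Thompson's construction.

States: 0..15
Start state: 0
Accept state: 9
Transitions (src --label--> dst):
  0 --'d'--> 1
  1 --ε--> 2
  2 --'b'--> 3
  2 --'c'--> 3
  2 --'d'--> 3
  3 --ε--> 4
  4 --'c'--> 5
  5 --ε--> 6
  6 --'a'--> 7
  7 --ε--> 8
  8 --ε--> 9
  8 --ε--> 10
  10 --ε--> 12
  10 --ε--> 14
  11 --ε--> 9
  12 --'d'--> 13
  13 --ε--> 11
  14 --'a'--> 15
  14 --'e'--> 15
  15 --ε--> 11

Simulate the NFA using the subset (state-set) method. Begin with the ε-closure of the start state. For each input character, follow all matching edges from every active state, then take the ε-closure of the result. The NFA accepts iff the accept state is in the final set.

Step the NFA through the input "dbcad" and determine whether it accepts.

Answer: ACCEPT

Steps:
initial (ε-close {0}): {0}
'd' @ 1: {1,2}
'b' @ 2: {3,4}
'c' @ 3: {5,6}
'a' @ 4: {7,8,9,10,12,14}  (accept∈set)
'd' @ 5: {9,11,13}  (accept∈set)
final: {9,11,13}; accept 9 in set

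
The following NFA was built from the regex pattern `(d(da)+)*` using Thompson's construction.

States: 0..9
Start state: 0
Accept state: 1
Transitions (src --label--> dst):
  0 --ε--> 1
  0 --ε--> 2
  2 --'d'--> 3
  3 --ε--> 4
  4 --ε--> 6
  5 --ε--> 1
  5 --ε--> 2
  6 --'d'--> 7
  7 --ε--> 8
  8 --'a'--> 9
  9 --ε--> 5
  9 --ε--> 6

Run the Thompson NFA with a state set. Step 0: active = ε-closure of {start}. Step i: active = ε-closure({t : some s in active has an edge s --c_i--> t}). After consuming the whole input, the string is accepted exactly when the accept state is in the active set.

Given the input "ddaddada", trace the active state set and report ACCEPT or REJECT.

Answer: ACCEPT

Derivation:
start: ε-closure({0}) = {0,1,2}
'd' @ 1: {3,4,6}
'd' @ 2: {7,8}
'a' @ 3: {1,2,5,6,9}  (accept∈set)
'd' @ 4: {3,4,6,7,8}
'd' @ 5: {7,8}
'a' @ 6: {1,2,5,6,9}  (accept∈set)
'd' @ 7: {3,4,6,7,8}
'a' @ 8: {1,2,5,6,9}  (accept∈set)
after full input: {1,2,5,6,9}  (accept=1 in)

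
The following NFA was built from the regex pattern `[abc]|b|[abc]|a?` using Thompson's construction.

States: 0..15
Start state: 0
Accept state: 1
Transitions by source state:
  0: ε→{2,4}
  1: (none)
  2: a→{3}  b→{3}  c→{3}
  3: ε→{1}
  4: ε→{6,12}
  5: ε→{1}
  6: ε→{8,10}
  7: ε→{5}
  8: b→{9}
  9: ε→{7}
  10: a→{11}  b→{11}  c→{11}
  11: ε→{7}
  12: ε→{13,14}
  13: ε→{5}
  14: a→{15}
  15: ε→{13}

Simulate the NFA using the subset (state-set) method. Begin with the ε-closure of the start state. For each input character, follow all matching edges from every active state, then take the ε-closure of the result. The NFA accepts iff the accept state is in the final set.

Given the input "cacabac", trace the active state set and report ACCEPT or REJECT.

Answer: REJECT

Trace:
S₀ = ε-closure({0}) = {0,1,2,4,5,6,8,10,12,13,14}
'c' @ 1: {1,3,5,7,11}  [accepting]
'a' @ 2: {}  — dead — no transitions
rest 'cabac' ignored (set empty)
final: {}; accept 1 not in set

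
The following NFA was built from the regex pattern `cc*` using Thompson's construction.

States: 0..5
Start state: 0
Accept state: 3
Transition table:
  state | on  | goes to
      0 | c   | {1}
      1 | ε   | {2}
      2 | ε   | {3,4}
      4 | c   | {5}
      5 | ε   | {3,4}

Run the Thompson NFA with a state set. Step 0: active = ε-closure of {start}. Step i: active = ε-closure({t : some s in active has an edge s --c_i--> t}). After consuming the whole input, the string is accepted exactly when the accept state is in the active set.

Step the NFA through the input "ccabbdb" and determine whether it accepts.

initial (ε-close {0}): {0}
'c' @ 1: {1,2,3,4}  [accepting]
'c' @ 2: {3,4,5}  [accepting]
'a' @ 3: {}  — state set empty
rest 'bbdb' ignored (set empty)
end set {} — state 3 not in

Answer: REJECT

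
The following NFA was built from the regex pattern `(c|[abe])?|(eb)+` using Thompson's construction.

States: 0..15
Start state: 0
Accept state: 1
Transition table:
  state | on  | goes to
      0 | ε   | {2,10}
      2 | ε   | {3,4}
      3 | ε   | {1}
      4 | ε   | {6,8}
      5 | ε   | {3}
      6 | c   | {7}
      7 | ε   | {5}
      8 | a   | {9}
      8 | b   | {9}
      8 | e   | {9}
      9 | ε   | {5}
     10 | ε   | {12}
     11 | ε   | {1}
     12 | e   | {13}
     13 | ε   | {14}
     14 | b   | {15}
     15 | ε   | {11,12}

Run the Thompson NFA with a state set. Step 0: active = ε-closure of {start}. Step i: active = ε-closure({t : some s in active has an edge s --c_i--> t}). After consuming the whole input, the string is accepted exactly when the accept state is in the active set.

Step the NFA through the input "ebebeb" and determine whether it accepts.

Answer: ACCEPT

Trace:
initial (ε-close {0}): {0,1,2,3,4,6,8,10,12}
'e' @ 1: {1,3,5,9,13,14}  [accepting]
'b' @ 2: {1,11,12,15}  [accepting]
'e' @ 3: {13,14}
'b' @ 4: {1,11,12,15}  [accepting]
'e' @ 5: {13,14}
'b' @ 6: {1,11,12,15}  [accepting]
after full input: {1,11,12,15}  (accept=1 in)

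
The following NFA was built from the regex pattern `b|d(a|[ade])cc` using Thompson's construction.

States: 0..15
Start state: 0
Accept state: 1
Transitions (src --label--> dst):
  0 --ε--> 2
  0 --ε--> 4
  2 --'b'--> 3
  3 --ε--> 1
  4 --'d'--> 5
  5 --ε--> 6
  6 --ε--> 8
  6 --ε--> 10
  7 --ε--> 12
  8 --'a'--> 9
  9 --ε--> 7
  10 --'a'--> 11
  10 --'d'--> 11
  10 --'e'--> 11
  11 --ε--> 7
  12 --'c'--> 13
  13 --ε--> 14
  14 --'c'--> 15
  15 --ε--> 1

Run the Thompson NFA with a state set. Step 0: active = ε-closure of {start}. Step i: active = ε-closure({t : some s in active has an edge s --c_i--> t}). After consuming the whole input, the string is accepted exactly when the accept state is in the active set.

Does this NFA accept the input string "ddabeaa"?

Answer: REJECT

Derivation:
initial (ε-close {0}): {0,2,4}
'd' @ 1: {5,6,8,10}
'd' @ 2: {7,11,12}
'a' @ 3: {}  — state set empty
rest 'beaa' ignored (set empty)
final: {}; accept 1 not in set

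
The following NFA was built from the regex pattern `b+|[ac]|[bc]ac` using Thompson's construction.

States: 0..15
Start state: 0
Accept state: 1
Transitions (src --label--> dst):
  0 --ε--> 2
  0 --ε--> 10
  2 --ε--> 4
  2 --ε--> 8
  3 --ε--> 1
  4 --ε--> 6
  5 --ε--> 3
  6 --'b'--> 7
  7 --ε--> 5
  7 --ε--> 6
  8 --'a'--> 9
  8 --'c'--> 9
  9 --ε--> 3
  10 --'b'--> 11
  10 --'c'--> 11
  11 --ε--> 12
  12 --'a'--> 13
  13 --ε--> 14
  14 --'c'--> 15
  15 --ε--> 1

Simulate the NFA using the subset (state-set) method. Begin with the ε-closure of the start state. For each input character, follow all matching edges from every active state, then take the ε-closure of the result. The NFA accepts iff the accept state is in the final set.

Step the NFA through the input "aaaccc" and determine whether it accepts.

S₀ = ε-closure({0}) = {0,2,4,6,8,10}
'a' @ 1: {1,3,9}  [accepting]
'a' @ 2: {}  — state set empty
rest 'accc' ignored (set empty)
final: {}; accept 1 not in set

Answer: REJECT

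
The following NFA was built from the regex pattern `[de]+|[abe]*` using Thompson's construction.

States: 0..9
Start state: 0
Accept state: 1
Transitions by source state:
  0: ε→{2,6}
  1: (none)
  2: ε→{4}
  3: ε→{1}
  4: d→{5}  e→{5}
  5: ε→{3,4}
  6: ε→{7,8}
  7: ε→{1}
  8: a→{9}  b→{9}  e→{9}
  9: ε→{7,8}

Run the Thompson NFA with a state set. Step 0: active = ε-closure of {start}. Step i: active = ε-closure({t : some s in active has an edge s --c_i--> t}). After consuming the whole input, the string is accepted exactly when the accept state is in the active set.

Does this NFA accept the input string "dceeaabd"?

Answer: REJECT

Steps:
S₀ = ε-closure({0}) = {0,1,2,4,6,7,8}
'd' @ 1: {1,3,4,5}  [accepting]
'c' @ 2: {}  — dead — no transitions
rest 'eeaabd' ignored (set empty)
final: {}; accept 1 not in set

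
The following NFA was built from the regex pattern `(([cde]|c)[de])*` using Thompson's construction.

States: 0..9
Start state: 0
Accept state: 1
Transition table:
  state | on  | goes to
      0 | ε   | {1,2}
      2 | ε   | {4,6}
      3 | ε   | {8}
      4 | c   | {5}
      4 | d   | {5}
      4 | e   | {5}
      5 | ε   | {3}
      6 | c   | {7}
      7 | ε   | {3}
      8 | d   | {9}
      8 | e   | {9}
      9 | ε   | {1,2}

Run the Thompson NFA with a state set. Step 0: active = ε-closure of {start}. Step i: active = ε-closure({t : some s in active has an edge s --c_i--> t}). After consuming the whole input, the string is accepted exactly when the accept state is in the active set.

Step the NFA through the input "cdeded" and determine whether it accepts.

initial (ε-close {0}): {0,1,2,4,6}
'c' @ 1: {3,5,7,8}
'd' @ 2: {1,2,4,6,9}  (accept∈set)
'e' @ 3: {3,5,8}
'd' @ 4: {1,2,4,6,9}  (accept∈set)
'e' @ 5: {3,5,8}
'd' @ 6: {1,2,4,6,9}  (accept∈set)
final: {1,2,4,6,9}; accept 1 in set

Answer: ACCEPT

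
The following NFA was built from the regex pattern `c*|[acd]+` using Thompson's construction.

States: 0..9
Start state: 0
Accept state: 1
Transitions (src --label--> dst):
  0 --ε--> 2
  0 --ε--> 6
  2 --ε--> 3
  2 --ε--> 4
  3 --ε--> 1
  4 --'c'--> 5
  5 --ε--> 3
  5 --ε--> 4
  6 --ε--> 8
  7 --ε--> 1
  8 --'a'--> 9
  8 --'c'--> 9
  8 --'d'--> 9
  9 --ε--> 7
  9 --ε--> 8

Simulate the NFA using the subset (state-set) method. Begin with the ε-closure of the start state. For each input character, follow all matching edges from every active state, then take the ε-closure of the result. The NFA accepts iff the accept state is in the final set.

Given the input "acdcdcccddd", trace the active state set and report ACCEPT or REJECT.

S₀ = ε-closure({0}) = {0,1,2,3,4,6,8}
'a' @ 1: {1,7,8,9}  (accept∈set)
'c' @ 2: {1,7,8,9}  (accept∈set)
'd' @ 3: {1,7,8,9}  (accept∈set)
'c' @ 4: {1,7,8,9}  (accept∈set)
'd' @ 5: {1,7,8,9}  (accept∈set)
'c' @ 6: {1,7,8,9}  (accept∈set)
'c' @ 7: {1,7,8,9}  (accept∈set)
'c' @ 8: {1,7,8,9}  (accept∈set)
'd' @ 9: {1,7,8,9}  (accept∈set)
'd' @ 10: {1,7,8,9}  (accept∈set)
'd' @ 11: {1,7,8,9}  (accept∈set)
end set {1,7,8,9} — state 1 in

Answer: ACCEPT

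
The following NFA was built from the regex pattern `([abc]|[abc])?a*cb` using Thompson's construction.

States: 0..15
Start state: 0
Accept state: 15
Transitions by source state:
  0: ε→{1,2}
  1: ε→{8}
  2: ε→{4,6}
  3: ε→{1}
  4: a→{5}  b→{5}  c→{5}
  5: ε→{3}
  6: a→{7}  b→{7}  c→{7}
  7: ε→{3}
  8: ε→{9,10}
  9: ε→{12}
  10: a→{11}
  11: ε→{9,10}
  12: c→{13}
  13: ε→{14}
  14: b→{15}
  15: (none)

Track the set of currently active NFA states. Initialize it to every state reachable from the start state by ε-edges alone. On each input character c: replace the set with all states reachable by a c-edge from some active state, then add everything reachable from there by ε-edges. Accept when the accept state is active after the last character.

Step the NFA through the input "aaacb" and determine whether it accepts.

start: ε-closure({0}) = {0,1,2,4,6,8,9,10,12}
'a' @ 1: {1,3,5,7,8,9,10,11,12}
'a' @ 2: {9,10,11,12}
'a' @ 3: {9,10,11,12}
'c' @ 4: {13,14}
'b' @ 5: {15}  (accept∈set)
end set {15} — state 15 in

Answer: ACCEPT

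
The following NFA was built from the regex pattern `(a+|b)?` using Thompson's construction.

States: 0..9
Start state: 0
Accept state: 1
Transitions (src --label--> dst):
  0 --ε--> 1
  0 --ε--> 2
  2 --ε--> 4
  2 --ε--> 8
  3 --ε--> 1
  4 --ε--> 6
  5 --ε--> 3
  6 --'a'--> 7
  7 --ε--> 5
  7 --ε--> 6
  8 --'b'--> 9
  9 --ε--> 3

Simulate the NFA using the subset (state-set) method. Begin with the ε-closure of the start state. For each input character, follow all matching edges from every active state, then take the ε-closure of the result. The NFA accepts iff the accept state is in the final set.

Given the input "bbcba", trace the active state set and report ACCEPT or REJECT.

initial (ε-close {0}): {0,1,2,4,6,8}
'b' @ 1: {1,3,9}  (accept∈set)
'b' @ 2: {}  — no active states
rest 'cba' ignored (set empty)
end set {} — state 1 not in

Answer: REJECT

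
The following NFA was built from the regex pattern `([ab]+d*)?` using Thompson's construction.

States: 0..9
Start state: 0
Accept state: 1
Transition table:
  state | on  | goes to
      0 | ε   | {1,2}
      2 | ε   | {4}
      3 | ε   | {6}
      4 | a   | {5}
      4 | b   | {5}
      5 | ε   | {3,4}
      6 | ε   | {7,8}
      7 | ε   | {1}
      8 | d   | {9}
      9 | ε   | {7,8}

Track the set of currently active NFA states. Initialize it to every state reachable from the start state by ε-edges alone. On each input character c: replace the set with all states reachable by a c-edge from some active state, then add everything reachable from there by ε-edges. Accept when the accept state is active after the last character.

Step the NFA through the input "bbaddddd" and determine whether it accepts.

Answer: ACCEPT

Derivation:
S₀ = ε-closure({0}) = {0,1,2,4}
'b' @ 1: {1,3,4,5,6,7,8}  (accept∈set)
'b' @ 2: {1,3,4,5,6,7,8}  (accept∈set)
'a' @ 3: {1,3,4,5,6,7,8}  (accept∈set)
'd' @ 4: {1,7,8,9}  (accept∈set)
'd' @ 5: {1,7,8,9}  (accept∈set)
'd' @ 6: {1,7,8,9}  (accept∈set)
'd' @ 7: {1,7,8,9}  (accept∈set)
'd' @ 8: {1,7,8,9}  (accept∈set)
after full input: {1,7,8,9}  (accept=1 in)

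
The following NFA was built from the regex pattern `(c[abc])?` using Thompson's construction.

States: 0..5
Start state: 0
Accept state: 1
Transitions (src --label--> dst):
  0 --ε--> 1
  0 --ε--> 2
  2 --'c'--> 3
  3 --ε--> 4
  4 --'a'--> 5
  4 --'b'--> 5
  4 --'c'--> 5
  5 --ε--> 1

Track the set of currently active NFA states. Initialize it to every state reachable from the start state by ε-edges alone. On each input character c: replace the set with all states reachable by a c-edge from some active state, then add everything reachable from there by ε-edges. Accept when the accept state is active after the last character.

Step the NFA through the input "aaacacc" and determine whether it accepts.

S₀ = ε-closure({0}) = {0,1,2}
'a' @ 1: {}  — dead — no transitions
rest 'aacacc' ignored (set empty)
after full input: {}  (accept=1 not in)

Answer: REJECT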